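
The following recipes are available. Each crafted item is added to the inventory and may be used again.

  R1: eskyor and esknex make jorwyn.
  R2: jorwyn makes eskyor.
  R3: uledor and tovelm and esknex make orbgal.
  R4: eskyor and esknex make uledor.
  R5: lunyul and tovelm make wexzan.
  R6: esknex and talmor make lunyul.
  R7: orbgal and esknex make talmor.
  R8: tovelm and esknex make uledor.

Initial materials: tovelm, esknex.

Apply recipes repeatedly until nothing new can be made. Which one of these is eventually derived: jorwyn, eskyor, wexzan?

wexzan

Using R8, tovelm and esknex make uledor.
Using R3, uledor, tovelm, and esknex make orbgal.
orbgal and esknex → talmor (R7).
esknex and talmor → lunyul (R6).
Using R5, lunyul and tovelm make wexzan.
eskyor would need jorwyn (R2), but jorwyn is never obtained. jorwyn would need eskyor and esknex (R1), but eskyor is never obtained.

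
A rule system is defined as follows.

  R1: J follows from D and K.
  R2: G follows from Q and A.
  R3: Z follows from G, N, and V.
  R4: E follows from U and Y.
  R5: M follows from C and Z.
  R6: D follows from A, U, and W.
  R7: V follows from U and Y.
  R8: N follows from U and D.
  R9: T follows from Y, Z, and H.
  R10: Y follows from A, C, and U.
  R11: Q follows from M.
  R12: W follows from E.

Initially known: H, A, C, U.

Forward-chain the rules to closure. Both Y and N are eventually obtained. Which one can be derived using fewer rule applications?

Y

Y: A, C, and U hold, so Y follows (R10). [1 rule application]
N: A, C, and U hold, so Y follows (R10). U and Y hold, so E follows (R4). E holds, so W follows (R12). From A, U, and W, R6 gives D. From U and D, R8 gives N. [5 rule applications]
Y needs fewer.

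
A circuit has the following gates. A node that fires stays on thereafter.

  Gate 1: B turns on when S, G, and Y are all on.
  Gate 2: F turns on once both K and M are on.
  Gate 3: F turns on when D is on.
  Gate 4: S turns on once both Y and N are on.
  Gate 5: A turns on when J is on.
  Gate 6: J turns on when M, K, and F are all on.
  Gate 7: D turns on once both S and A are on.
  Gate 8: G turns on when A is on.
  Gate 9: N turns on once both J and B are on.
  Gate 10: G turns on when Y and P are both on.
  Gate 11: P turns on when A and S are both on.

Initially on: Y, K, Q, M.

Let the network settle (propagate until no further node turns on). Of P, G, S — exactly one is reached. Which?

G

Gate 2: K and M on → F on.
Gate 6: M, K, and F on → J on.
J is on, so A turns on (Gate 5).
A is on, so G turns on (Gate 8).
S would need Y and N (Gate 4), but N never turns on. P would need A and S (Gate 11), but S never turns on.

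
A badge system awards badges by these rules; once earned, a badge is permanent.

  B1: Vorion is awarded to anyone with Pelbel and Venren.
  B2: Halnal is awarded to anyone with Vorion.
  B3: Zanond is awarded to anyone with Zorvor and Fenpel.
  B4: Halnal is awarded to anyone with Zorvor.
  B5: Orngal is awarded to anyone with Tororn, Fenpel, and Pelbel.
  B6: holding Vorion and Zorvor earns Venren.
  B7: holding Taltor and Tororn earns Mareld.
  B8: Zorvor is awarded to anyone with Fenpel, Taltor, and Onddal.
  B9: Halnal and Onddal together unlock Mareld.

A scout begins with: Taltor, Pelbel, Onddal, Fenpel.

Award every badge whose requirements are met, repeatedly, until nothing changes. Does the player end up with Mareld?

With Fenpel, Taltor, and Onddal, Zorvor is earned (B8).
With Zorvor, Halnal is earned (B4).
With Halnal and Onddal, Mareld is earned (B9).

Yes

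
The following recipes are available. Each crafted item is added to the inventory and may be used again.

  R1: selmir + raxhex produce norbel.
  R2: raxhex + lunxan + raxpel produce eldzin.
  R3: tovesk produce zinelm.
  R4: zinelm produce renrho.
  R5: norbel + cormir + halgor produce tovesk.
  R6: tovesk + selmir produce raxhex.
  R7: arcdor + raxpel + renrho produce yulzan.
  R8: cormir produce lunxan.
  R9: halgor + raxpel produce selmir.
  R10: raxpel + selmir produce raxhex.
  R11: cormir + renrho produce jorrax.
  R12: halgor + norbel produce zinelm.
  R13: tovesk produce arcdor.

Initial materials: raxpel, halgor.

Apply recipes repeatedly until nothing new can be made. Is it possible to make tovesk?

tovesk would need norbel, cormir, and halgor (R5), but cormir is never obtained.

No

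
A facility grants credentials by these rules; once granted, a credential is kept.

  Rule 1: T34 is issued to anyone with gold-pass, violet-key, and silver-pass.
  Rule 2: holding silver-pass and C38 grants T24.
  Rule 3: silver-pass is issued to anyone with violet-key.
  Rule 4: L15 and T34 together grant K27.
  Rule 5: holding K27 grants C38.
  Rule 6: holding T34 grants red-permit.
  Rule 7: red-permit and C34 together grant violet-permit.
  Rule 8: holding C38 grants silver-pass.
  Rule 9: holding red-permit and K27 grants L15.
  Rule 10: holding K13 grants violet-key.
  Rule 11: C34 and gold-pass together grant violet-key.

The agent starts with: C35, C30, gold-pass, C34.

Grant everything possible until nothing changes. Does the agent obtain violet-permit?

Holding C34 and gold-pass grants violet-key (Rule 11).
Holding violet-key grants silver-pass (Rule 3).
Holding gold-pass, violet-key, and silver-pass grants T34 (Rule 1).
Holding T34 grants red-permit (Rule 6).
Holding red-permit and C34 grants violet-permit (Rule 7).

Yes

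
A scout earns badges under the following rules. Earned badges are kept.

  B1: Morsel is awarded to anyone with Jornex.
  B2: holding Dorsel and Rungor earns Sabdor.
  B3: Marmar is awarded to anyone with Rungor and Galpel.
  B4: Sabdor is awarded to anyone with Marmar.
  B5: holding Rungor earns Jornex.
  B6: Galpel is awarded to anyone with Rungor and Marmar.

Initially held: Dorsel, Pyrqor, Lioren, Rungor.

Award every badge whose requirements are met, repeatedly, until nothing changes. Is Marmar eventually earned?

No

Marmar would need Rungor and Galpel (B3), but Galpel is never earned.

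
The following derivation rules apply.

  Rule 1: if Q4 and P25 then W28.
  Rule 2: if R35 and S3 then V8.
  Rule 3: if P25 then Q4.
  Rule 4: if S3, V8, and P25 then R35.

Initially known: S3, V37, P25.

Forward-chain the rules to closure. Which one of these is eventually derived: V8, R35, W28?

P25 holds, so Q4 follows (Rule 3).
From Q4 and P25, Rule 1 gives W28.
V8 would need R35 and S3 (Rule 2), but R35 is never established. R35 would need S3, V8, and P25 (Rule 4), but V8 is never established.

W28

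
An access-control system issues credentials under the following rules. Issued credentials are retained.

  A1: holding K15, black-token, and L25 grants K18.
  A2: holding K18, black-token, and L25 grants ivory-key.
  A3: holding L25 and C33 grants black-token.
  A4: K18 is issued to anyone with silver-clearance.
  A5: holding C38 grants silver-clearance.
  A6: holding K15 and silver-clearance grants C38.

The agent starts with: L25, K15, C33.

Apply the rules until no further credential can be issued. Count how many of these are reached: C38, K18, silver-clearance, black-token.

2

Holding L25 and C33 grants black-token (A3).
Holding K15, black-token, and L25 grants K18 (A1).
C38 would need K15 and silver-clearance (A6), but silver-clearance is never granted.
K18: reached.
silver-clearance would need C38 (A5), but C38 is never granted.
black-token: reached.
Reached: K18 and black-token — 2 of the 4.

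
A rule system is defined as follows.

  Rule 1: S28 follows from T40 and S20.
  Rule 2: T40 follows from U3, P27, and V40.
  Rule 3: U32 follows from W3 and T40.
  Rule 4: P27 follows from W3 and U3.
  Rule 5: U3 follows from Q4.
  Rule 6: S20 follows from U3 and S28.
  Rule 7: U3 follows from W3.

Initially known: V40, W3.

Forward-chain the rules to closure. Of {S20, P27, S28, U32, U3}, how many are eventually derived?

3

From W3, Rule 7 gives U3.
W3 and U3 hold, so P27 follows (Rule 4).
From U3, P27, and V40, Rule 2 gives T40.
W3 and T40 hold, so U32 follows (Rule 3).
S20 would need U3 and S28 (Rule 6), but S28 is never established.
P27: reached.
S28 would need T40 and S20 (Rule 1), but S20 is never established.
U32: reached.
U3: reached.
Reached: P27, U32, and U3 — 3 of the 5.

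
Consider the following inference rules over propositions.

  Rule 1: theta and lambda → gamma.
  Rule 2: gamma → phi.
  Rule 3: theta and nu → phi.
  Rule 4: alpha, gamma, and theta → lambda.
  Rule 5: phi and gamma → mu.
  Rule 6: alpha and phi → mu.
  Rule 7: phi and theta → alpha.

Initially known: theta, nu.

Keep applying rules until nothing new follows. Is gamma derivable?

No

gamma would need theta and lambda (Rule 1), but lambda is never established.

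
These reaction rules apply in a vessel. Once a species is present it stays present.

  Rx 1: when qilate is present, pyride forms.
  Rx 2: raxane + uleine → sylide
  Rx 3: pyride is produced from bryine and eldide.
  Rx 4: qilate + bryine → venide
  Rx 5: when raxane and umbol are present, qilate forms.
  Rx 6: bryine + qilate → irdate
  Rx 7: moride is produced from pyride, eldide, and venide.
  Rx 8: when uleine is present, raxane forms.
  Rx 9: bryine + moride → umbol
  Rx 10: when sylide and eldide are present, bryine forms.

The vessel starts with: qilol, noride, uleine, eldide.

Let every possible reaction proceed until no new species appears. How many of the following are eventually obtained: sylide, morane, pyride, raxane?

3

uleine present → raxane forms (Rx 8).
raxane and uleine present → sylide forms (Rx 2).
sylide and eldide present → bryine forms (Rx 10).
bryine and eldide present → pyride forms (Rx 3).
sylide: reached.
No rule produces morane, and it is not given.
pyride: reached.
raxane: reached.
Reached: sylide, pyride, and raxane — 3 of the 4.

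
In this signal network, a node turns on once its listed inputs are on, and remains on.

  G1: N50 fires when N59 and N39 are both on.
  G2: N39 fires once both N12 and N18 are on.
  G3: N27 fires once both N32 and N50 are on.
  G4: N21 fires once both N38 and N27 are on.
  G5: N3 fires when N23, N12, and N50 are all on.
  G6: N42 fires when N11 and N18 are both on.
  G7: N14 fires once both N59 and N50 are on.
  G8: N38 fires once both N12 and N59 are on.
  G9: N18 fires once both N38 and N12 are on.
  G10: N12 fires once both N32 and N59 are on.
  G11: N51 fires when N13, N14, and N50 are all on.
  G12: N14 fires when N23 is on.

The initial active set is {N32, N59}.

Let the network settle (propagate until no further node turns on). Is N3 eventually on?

N3 would need N23, N12, and N50 (G5), but N23 never turns on.

No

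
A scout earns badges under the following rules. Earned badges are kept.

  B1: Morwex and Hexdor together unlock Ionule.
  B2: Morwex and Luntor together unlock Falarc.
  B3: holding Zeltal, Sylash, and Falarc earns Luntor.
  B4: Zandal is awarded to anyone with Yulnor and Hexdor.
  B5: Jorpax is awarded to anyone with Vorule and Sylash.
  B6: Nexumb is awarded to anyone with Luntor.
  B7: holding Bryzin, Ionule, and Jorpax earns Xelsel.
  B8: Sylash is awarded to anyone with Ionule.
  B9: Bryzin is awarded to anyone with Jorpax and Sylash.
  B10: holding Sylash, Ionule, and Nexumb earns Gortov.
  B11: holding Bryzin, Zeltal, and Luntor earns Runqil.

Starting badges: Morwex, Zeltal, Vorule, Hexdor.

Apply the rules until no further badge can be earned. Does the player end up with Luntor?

No

Luntor would need Zeltal, Sylash, and Falarc (B3), but Falarc is never earned.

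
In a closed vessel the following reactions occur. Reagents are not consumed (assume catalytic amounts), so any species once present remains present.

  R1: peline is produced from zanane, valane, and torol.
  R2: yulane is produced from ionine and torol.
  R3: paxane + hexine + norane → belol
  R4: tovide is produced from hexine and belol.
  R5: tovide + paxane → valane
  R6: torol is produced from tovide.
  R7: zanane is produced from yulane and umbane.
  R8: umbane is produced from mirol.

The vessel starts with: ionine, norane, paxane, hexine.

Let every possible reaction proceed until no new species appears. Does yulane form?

Yes

paxane, hexine, and norane present → belol forms (R3).
hexine and belol present → tovide forms (R4).
tovide present → torol forms (R6).
ionine and torol present → yulane forms (R2).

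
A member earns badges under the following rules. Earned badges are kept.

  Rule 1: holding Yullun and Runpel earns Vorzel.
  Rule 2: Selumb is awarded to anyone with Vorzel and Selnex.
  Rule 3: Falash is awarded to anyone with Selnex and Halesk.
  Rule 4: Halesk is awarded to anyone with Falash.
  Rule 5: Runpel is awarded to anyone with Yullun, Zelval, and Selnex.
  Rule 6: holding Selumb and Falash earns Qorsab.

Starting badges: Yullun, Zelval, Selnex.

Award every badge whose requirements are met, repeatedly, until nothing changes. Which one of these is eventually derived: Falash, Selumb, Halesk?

Selumb

With Yullun, Zelval, and Selnex, Runpel is earned (Rule 5).
With Yullun and Runpel, Vorzel is earned (Rule 1).
With Vorzel and Selnex, Selumb is earned (Rule 2).
Halesk would need Falash (Rule 4), but Falash is never earned. Falash would need Selnex and Halesk (Rule 3), but Halesk is never earned.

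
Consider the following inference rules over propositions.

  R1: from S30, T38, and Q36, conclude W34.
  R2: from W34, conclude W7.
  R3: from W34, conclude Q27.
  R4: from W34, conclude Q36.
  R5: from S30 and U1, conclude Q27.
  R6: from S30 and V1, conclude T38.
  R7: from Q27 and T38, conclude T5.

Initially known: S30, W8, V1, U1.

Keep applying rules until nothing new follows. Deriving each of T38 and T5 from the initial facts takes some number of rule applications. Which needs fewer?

T38: From S30 and V1, R6 gives T38. [1 rule application]
T5: S30 and U1 hold, so Q27 follows (R5). From S30 and V1, R6 gives T38. From Q27 and T38, R7 gives T5. [3 rule applications]
T38 needs fewer.

T38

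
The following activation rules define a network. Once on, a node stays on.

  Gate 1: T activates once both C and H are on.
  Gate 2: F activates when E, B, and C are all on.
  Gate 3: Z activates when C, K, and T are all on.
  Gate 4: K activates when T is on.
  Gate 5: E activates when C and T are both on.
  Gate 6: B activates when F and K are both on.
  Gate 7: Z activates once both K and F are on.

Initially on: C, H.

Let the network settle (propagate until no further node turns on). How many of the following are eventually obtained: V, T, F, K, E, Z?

Gate 1: C and H on → T on.
Gate 4: T on → K on.
Gate 5: C and T on → E on.
C, K, and T are on, so Z activates (Gate 3).
No rule produces V, and it is not given.
T: reached.
F would need E, B, and C (Gate 2), but B never turns on.
K: reached.
E: reached.
Z: reached.
Reached: T, K, E, and Z — 4 of the 6.

4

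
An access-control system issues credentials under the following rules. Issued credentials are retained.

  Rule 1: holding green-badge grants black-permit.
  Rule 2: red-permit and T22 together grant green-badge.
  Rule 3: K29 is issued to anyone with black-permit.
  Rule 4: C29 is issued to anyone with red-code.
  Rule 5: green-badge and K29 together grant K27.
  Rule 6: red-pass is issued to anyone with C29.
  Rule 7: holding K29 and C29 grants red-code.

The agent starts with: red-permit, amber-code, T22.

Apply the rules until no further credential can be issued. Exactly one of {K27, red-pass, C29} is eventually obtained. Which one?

Holding red-permit and T22 grants green-badge (Rule 2).
Holding green-badge grants black-permit (Rule 1).
Holding black-permit grants K29 (Rule 3).
Holding green-badge and K29 grants K27 (Rule 5).
C29 would need red-code (Rule 4), but red-code is never granted. red-pass would need C29 (Rule 6), but C29 is never granted.

K27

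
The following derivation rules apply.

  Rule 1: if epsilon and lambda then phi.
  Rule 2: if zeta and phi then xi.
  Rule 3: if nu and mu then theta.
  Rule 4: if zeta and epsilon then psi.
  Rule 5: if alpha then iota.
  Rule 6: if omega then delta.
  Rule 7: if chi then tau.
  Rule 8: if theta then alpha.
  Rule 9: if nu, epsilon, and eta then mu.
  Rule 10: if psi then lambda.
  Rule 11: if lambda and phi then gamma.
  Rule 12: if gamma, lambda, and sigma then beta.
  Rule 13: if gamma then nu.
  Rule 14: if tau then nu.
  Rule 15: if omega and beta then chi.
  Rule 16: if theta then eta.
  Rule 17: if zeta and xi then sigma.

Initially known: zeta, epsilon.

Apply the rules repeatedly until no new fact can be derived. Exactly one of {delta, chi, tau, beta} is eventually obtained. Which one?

beta

From zeta and epsilon, Rule 4 gives psi.
From psi, Rule 10 gives lambda.
epsilon and lambda hold, so phi follows (Rule 1).
zeta and phi hold, so xi follows (Rule 2).
lambda and phi hold, so gamma follows (Rule 11).
zeta and xi hold, so sigma follows (Rule 17).
gamma, lambda, and sigma hold, so beta follows (Rule 12).
delta would need omega (Rule 6), but omega is never established. tau would need chi (Rule 7), but chi is never established. chi would need omega and beta (Rule 15), but omega is never established.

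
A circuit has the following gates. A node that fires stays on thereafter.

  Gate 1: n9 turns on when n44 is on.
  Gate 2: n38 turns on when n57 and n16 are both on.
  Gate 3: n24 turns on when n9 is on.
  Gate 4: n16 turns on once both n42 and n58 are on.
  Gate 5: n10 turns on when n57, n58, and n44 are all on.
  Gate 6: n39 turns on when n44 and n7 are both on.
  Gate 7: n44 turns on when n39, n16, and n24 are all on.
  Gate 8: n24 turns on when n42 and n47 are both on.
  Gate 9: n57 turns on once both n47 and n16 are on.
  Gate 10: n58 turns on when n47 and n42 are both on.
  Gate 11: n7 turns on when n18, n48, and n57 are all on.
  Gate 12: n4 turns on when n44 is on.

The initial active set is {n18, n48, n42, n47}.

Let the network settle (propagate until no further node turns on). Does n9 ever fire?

No

n9 would need n44 (Gate 1), but n44 never turns on.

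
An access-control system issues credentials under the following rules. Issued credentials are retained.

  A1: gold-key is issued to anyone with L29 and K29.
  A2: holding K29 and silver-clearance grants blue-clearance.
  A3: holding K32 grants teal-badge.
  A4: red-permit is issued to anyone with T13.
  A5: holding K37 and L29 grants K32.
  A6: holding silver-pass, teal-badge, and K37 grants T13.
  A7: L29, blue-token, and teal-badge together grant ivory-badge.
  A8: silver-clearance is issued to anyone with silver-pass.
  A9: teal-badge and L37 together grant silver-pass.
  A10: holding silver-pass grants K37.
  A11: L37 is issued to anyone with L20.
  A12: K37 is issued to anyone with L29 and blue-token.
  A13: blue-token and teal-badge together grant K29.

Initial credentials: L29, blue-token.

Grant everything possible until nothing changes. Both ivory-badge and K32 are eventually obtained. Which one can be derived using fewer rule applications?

K32

K32: Holding L29 and blue-token grants K37 (A12). Holding K37 and L29 grants K32 (A5). [2 rule applications]
ivory-badge: Holding L29 and blue-token grants K37 (A12). Holding K37 and L29 grants K32 (A5). Holding K32 grants teal-badge (A3). Holding L29, blue-token, and teal-badge grants ivory-badge (A7). [4 rule applications]
K32 needs fewer.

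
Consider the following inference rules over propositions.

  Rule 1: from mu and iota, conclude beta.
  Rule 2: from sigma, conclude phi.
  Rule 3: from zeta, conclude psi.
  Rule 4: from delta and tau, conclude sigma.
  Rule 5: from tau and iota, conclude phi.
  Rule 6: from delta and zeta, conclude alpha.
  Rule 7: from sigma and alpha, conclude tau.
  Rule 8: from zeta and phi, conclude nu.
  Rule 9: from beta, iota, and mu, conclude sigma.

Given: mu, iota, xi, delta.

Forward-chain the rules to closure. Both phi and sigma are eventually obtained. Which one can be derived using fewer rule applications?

sigma: mu and iota hold, so beta follows (Rule 1). beta, iota, and mu hold, so sigma follows (Rule 9). [2 rule applications]
phi: mu and iota hold, so beta follows (Rule 1). From beta, iota, and mu, Rule 9 gives sigma. sigma holds, so phi follows (Rule 2). [3 rule applications]
sigma needs fewer.

sigma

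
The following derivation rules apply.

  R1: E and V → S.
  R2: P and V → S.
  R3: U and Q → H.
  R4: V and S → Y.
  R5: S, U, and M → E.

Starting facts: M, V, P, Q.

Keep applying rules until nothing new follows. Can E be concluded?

E would need S, U, and M (R5), but U is never established.

No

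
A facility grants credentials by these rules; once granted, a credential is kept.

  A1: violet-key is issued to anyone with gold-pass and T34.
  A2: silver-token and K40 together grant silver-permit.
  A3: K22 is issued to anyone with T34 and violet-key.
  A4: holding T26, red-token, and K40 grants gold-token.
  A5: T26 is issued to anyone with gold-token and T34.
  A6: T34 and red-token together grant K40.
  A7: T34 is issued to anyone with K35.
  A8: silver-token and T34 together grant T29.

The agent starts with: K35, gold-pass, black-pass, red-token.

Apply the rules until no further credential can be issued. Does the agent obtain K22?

Holding K35 grants T34 (A7).
Holding gold-pass and T34 grants violet-key (A1).
Holding T34 and violet-key grants K22 (A3).

Yes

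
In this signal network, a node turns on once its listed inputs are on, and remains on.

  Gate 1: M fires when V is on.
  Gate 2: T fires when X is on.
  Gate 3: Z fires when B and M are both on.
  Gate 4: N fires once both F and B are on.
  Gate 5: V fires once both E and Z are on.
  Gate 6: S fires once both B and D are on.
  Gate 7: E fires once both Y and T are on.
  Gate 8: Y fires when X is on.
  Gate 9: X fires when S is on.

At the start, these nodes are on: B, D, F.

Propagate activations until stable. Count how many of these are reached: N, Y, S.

3

Gate 6: B and D on → S on.
Gate 4: F and B on → N on.
Gate 9: S on → X on.
Gate 8: X on → Y on.
N: reached.
Y: reached.
S: reached.
All 3 are reached.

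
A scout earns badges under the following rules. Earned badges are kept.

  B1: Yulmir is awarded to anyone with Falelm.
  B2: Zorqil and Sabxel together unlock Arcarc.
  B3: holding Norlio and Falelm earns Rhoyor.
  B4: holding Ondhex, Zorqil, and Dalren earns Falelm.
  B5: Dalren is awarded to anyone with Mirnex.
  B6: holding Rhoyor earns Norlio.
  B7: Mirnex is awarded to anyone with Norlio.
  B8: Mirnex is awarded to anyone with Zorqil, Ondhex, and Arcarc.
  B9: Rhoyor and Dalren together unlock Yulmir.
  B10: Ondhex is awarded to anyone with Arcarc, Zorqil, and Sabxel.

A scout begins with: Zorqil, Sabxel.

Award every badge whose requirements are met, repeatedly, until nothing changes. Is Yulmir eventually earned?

With Zorqil and Sabxel, Arcarc is earned (B2).
With Arcarc, Zorqil, and Sabxel, Ondhex is earned (B10).
With Zorqil, Ondhex, and Arcarc, Mirnex is earned (B8).
With Mirnex, Dalren is earned (B5).
With Ondhex, Zorqil, and Dalren, Falelm is earned (B4).
With Falelm, Yulmir is earned (B1).

Yes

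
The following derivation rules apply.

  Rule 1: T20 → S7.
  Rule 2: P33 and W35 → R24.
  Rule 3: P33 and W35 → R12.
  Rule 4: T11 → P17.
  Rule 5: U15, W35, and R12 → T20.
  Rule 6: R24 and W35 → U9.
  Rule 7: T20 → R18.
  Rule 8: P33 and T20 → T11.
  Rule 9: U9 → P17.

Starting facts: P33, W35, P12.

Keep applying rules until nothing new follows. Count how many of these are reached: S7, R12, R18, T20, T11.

1

P33 and W35 hold, so R12 follows (Rule 3).
S7 would need T20 (Rule 1), but T20 is never established.
R12: reached.
R18 would need T20 (Rule 7), but T20 is never established.
T20 would need U15, W35, and R12 (Rule 5), but U15 is never established.
T11 would need P33 and T20 (Rule 8), but T20 is never established.
Reached: R12 — 1 of the 5.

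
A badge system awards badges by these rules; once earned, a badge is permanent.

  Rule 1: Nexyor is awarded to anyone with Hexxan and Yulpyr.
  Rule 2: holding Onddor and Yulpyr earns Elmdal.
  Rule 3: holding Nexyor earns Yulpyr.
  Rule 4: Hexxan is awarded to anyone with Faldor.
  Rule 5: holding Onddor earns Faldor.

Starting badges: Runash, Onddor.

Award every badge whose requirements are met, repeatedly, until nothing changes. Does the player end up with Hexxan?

Yes

With Onddor, Faldor is earned (Rule 5).
With Faldor, Hexxan is earned (Rule 4).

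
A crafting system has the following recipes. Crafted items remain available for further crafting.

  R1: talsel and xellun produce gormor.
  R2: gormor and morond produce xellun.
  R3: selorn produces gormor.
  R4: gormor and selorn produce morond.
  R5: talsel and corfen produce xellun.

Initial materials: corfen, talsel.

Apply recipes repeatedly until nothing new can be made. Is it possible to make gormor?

Yes

Using R5, talsel and corfen make xellun.
talsel and xellun → gormor (R1).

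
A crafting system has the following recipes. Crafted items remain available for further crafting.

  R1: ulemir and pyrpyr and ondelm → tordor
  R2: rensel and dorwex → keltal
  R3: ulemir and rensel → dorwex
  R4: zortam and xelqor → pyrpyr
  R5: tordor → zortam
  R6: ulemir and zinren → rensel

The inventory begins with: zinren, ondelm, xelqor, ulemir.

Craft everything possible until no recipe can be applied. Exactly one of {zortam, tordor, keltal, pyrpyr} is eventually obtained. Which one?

ulemir and zinren → rensel (R6).
Using R3, ulemir and rensel make dorwex.
Using R2, rensel and dorwex make keltal.
zortam would need tordor (R5), but tordor is never obtained. pyrpyr would need zortam and xelqor (R4), but zortam is never obtained. tordor would need ulemir, pyrpyr, and ondelm (R1), but pyrpyr is never obtained.

keltal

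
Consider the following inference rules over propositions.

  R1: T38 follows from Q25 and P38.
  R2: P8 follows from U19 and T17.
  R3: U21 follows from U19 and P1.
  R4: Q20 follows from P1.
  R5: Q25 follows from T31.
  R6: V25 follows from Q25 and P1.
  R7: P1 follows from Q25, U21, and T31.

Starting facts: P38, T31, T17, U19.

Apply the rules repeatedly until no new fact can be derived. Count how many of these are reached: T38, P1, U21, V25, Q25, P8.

T31 holds, so Q25 follows (R5).
From U19 and T17, R2 gives P8.
Q25 and P38 hold, so T38 follows (R1).
T38: reached.
P1 would need Q25, U21, and T31 (R7), but U21 is never established.
U21 would need U19 and P1 (R3), but P1 is never established.
V25 would need Q25 and P1 (R6), but P1 is never established.
Q25: reached.
P8: reached.
Reached: T38, Q25, and P8 — 3 of the 6.

3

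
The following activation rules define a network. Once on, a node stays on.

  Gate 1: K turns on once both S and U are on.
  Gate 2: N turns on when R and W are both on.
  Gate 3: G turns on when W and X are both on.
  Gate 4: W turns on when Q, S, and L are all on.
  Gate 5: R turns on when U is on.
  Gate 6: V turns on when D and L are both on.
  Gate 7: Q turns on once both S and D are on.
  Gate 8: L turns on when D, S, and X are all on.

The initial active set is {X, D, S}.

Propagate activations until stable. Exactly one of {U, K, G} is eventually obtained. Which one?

D, S, and X are on, so L turns on (Gate 8).
S and D are on, so Q turns on (Gate 7).
Q, S, and L are on, so W turns on (Gate 4).
Gate 3: W and X on → G on.
No rule produces U, and it is not given. K would need S and U (Gate 1), but U never turns on.

G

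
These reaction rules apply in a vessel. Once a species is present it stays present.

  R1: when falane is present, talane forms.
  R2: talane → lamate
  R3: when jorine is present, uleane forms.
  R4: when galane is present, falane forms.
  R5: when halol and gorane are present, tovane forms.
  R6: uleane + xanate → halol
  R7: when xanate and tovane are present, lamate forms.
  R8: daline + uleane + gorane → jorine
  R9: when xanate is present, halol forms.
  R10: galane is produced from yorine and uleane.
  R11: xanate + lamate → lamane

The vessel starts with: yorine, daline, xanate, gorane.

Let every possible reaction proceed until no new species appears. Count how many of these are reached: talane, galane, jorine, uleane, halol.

1

xanate present → halol forms (R9).
talane would need falane (R1), but falane never forms.
galane would need yorine and uleane (R10), but uleane never forms.
jorine would need daline, uleane, and gorane (R8), but uleane never forms.
uleane would need jorine (R3), but jorine never forms.
halol: reached.
Reached: halol — 1 of the 5.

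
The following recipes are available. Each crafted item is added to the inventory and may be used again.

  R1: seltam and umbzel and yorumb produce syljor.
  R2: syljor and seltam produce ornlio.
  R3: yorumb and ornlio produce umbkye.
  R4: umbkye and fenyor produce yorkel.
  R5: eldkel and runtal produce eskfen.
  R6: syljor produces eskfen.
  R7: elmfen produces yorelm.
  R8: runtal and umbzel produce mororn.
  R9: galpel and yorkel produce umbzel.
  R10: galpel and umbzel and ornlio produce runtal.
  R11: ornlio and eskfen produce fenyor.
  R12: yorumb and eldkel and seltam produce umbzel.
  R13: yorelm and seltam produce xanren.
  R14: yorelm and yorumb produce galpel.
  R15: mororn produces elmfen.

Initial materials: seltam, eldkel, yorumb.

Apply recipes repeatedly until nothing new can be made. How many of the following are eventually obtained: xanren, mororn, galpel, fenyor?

yorumb and eldkel and seltam → umbzel (R12).
seltam and umbzel and yorumb → syljor (R1).
syljor and seltam → ornlio (R2).
Using R6, syljor makes eskfen.
Using R11, ornlio and eskfen make fenyor.
xanren would need yorelm and seltam (R13), but yorelm is never obtained.
mororn would need runtal and umbzel (R8), but runtal is never obtained.
galpel would need yorelm and yorumb (R14), but yorelm is never obtained.
fenyor: reached.
Reached: fenyor — 1 of the 4.

1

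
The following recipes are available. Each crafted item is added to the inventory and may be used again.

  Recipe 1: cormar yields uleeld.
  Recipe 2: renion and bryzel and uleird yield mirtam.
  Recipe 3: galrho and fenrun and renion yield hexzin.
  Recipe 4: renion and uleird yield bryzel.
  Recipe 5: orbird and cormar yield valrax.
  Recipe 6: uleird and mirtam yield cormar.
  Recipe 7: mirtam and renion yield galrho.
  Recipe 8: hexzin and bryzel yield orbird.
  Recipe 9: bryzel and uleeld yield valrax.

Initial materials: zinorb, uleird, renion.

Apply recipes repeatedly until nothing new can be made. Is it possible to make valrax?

renion and uleird → bryzel (Recipe 4).
Using Recipe 2, renion, bryzel, and uleird make mirtam.
Using Recipe 6, uleird and mirtam make cormar.
cormar → uleeld (Recipe 1).
bryzel and uleeld → valrax (Recipe 9).

Yes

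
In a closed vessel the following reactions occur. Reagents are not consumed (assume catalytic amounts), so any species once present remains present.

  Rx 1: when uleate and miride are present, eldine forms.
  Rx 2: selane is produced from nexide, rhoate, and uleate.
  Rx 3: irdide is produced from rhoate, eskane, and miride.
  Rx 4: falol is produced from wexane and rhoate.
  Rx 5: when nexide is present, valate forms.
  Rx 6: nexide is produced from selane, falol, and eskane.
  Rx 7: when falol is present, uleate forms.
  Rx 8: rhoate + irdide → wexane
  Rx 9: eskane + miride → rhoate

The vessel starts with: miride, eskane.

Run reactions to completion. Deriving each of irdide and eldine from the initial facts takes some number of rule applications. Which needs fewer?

irdide: eskane and miride present → rhoate forms (Rx 9). rhoate, eskane, and miride present → irdide forms (Rx 3). [2 rule applications]
eldine: eskane and miride present → rhoate forms (Rx 9). rhoate, eskane, and miride present → irdide forms (Rx 3). rhoate and irdide present → wexane forms (Rx 8). wexane and rhoate present → falol forms (Rx 4). falol present → uleate forms (Rx 7). uleate and miride present → eldine forms (Rx 1). [6 rule applications]
irdide needs fewer.

irdide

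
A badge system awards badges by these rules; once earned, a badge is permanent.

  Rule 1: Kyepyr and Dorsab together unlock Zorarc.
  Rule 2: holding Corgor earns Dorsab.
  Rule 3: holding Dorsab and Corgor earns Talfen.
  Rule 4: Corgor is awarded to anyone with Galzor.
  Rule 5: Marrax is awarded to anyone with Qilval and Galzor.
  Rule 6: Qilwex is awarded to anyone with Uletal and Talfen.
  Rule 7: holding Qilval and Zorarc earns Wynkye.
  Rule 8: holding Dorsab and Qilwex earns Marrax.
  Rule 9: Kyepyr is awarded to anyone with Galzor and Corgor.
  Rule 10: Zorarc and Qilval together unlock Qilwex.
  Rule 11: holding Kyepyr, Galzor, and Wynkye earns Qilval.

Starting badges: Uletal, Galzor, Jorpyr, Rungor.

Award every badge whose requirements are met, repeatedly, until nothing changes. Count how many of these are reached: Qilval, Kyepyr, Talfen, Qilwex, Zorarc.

With Galzor, Corgor is earned (Rule 4).
With Galzor and Corgor, Kyepyr is earned (Rule 9).
With Corgor, Dorsab is earned (Rule 2).
With Kyepyr and Dorsab, Zorarc is earned (Rule 1).
With Dorsab and Corgor, Talfen is earned (Rule 3).
With Uletal and Talfen, Qilwex is earned (Rule 6).
Qilval would need Kyepyr, Galzor, and Wynkye (Rule 11), but Wynkye is never earned.
Kyepyr: reached.
Talfen: reached.
Qilwex: reached.
Zorarc: reached.
Reached: Kyepyr, Talfen, Qilwex, and Zorarc — 4 of the 5.

4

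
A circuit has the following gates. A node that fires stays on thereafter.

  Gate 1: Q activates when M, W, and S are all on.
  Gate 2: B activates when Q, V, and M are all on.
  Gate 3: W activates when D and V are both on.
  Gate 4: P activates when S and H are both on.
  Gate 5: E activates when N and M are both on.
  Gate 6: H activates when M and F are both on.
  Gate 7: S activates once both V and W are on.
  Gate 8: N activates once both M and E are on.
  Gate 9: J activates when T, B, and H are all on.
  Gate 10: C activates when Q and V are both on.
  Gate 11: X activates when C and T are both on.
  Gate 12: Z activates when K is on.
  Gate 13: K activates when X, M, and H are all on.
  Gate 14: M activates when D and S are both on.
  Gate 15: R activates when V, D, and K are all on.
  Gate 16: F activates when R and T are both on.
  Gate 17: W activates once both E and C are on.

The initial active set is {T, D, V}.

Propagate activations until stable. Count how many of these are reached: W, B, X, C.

Gate 3: D and V on → W on.
V and W are on, so S activates (Gate 7).
D and S are on, so M activates (Gate 14).
M, W, and S are on, so Q activates (Gate 1).
Q and V are on, so C activates (Gate 10).
Q, V, and M are on, so B activates (Gate 2).
Gate 11: C and T on → X on.
W: reached.
B: reached.
X: reached.
C: reached.
All 4 are reached.

4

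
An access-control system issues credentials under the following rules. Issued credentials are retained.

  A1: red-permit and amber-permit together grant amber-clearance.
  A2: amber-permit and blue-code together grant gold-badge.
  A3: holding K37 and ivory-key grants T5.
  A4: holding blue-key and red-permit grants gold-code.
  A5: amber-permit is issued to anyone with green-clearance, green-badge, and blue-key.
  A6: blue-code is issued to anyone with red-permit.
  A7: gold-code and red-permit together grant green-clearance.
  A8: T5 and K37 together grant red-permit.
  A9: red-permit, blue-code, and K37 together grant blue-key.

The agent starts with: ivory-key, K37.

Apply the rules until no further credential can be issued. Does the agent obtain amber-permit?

amber-permit would need green-clearance, green-badge, and blue-key (A5), but green-badge is never granted.

No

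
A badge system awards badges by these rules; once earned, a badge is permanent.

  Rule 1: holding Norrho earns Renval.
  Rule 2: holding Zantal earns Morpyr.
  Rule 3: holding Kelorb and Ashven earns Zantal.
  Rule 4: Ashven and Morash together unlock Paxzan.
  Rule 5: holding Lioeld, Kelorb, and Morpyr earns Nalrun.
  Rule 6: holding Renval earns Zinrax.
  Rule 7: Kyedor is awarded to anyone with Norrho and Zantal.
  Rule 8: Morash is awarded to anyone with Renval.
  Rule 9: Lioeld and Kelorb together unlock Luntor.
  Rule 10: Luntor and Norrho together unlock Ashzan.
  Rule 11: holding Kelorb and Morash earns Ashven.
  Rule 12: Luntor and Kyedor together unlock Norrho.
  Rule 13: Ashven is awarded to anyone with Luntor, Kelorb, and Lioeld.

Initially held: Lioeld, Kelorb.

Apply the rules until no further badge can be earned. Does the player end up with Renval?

No

Renval would need Norrho (Rule 1), but Norrho is never earned.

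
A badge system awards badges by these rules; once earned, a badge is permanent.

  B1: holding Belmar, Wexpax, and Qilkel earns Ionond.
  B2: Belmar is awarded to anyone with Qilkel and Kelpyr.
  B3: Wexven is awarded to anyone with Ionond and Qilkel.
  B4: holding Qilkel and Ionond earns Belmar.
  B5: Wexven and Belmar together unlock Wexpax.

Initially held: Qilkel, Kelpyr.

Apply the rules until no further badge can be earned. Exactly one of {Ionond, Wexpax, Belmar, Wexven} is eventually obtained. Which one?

With Qilkel and Kelpyr, Belmar is earned (B2).
Ionond would need Belmar, Wexpax, and Qilkel (B1), but Wexpax is never earned. Wexpax would need Wexven and Belmar (B5), but Wexven is never earned. Wexven would need Ionond and Qilkel (B3), but Ionond is never earned.

Belmar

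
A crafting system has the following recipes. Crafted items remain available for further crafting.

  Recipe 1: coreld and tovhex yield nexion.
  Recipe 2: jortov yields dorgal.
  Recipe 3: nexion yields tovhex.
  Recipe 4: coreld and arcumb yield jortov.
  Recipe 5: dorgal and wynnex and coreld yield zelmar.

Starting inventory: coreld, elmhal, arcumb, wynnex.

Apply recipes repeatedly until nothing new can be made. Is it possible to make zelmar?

Yes

Using Recipe 4, coreld and arcumb make jortov.
Using Recipe 2, jortov makes dorgal.
dorgal and wynnex and coreld → zelmar (Recipe 5).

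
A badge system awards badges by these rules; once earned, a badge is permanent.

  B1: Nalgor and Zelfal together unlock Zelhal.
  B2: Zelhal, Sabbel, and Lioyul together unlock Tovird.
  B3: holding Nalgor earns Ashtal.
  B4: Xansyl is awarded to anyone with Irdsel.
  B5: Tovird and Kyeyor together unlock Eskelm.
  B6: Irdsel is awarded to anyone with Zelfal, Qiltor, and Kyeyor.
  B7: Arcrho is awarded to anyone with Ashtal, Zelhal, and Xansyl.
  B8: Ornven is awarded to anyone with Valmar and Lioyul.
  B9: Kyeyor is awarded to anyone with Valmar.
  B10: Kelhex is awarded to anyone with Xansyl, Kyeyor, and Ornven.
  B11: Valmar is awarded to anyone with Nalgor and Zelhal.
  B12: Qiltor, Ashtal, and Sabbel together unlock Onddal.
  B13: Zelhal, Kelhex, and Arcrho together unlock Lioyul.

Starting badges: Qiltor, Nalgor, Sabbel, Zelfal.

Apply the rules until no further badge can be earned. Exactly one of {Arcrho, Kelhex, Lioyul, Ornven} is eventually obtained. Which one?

With Nalgor, Ashtal is earned (B3).
With Nalgor and Zelfal, Zelhal is earned (B1).
With Nalgor and Zelhal, Valmar is earned (B11).
With Valmar, Kyeyor is earned (B9).
With Zelfal, Qiltor, and Kyeyor, Irdsel is earned (B6).
With Irdsel, Xansyl is earned (B4).
With Ashtal, Zelhal, and Xansyl, Arcrho is earned (B7).
Ornven would need Valmar and Lioyul (B8), but Lioyul is never earned. Lioyul would need Zelhal, Kelhex, and Arcrho (B13), but Kelhex is never earned. Kelhex would need Xansyl, Kyeyor, and Ornven (B10), but Ornven is never earned.

Arcrho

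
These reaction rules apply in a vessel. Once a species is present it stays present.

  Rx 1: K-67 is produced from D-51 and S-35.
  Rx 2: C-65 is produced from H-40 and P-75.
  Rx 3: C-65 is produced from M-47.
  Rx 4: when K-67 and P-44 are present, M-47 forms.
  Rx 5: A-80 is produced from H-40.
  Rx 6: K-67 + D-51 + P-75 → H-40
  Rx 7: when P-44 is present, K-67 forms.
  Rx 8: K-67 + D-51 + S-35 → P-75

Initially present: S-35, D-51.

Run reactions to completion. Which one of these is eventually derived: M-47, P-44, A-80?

A-80

D-51 and S-35 present → K-67 forms (Rx 1).
K-67, D-51, and S-35 present → P-75 forms (Rx 8).
K-67, D-51, and P-75 present → H-40 forms (Rx 6).
H-40 present → A-80 forms (Rx 5).
M-47 would need K-67 and P-44 (Rx 4), but P-44 never forms. No rule produces P-44, and it is not given.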